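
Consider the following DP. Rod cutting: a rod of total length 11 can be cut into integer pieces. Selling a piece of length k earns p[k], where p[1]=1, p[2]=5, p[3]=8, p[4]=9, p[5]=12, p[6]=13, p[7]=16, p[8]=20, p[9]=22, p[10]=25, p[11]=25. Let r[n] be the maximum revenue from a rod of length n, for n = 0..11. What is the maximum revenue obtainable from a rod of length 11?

   n    0    1    2    3    4    5    6    7    8    9   10   11
r[n]    0    1    5    8   10   13   16   18   21   24   26   29

29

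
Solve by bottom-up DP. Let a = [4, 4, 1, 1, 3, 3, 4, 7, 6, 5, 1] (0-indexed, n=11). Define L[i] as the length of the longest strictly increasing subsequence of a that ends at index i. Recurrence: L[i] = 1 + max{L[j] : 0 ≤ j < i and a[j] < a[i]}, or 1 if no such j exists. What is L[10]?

1

   i    0    1    2    3    4    5    6    7    8    9   10
a[i]    4    4    1    1    3    3    4    7    6    5    1
L[i]    1    1    1    1    2    2    3    4    4    4    1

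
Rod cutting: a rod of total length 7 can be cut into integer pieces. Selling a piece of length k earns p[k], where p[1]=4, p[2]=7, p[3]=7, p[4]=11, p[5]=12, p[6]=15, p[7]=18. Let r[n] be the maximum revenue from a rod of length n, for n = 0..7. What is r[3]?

   n    0    1    2    3    4    5    6    7
r[n]    0    4    8   12   16   20   24   28

12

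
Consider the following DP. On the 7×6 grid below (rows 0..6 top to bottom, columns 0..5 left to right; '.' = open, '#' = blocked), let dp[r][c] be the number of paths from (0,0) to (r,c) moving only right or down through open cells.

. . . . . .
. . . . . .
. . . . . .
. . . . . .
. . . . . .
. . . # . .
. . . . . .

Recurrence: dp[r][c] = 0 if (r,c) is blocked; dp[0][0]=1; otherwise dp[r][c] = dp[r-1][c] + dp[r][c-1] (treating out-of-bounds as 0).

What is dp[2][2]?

r\c   0   1   2   3   4   5
  0   1   1   1   1   1   1
  1   1   2   3   4   5   6
  2   1   3   6  10  15  21
  3   1   4  10  20  35  56
  4   1   5  15  35  70 126
  5   1   6  21   0  70 196
  6   1   7  28  28  98 294

6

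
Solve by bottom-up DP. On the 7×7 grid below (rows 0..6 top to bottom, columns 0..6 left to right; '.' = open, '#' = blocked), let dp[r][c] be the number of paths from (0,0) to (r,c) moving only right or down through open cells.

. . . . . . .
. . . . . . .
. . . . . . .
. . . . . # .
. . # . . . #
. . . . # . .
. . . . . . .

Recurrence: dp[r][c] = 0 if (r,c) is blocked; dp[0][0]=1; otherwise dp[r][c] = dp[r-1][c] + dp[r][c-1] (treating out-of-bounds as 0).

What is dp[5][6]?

55

r\c   0   1   2   3   4   5   6
  0   1   1   1   1   1   1   1
  1   1   2   3   4   5   6   7
  2   1   3   6  10  15  21  28
  3   1   4  10  20  35   0  28
  4   1   5   0  20  55  55   0
  5   1   6   6  26   0  55  55
  6   1   7  13  39  39  94 149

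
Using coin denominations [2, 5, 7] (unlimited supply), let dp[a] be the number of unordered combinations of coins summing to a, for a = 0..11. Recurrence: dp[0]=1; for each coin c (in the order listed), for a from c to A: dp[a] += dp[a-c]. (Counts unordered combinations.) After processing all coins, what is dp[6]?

after  coin     0     1     2     3     4     5     6     7     8     9    10    11
          2     1     0     1     0     1     0     1     0     1     0     1     0
          5     1     0     1     0     1     1     1     1     1     1     2     1
          7     1     0     1     0     1     1     1     2     1     2     2     2

1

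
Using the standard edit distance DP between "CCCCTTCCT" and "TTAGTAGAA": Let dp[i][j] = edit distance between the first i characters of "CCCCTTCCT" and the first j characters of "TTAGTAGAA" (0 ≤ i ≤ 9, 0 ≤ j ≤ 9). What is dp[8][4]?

   ''  T  T  A  G  T  A  G  A  A
''  0  1  2  3  4  5  6  7  8  9
 C  1  1  2  3  4  5  6  7  8  9
 C  2  2  2  3  4  5  6  7  8  9
 C  3  3  3  3  4  5  6  7  8  9
 C  4  4  4  4  4  5  6  7  8  9
 T  5  4  4  5  5  4  5  6  7  8
 T  6  5  4  5  6  5  5  6  7  8
 C  7  6  5  5  6  6  6  6  7  8
 C  8  7  6  6  6  7  7  7  7  8
 T  9  8  7  7  7  6  7  8  8  8

6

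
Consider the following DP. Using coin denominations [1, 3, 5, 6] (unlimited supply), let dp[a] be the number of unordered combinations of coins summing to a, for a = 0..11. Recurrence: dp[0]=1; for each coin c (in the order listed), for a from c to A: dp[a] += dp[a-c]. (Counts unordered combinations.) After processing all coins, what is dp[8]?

after  coin     0     1     2     3     4     5     6     7     8     9    10    11
          1     1     1     1     1     1     1     1     1     1     1     1     1
          3     1     1     1     2     2     2     3     3     3     4     4     4
          5     1     1     1     2     2     3     4     4     5     6     7     8
          6     1     1     1     2     2     3     5     5     6     8     9    11

6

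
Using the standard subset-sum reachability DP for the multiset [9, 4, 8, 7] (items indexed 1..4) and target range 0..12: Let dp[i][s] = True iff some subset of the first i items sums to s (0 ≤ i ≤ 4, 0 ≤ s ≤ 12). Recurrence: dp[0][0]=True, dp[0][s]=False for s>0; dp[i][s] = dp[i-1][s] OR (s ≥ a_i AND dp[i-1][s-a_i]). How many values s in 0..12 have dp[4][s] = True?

i\s   0   1   2   3   4   5   6   7   8   9  10  11  12
  0   T   F   F   F   F   F   F   F   F   F   F   F   F
  1   T   F   F   F   F   F   F   F   F   T   F   F   F
  2   T   F   F   F   T   F   F   F   F   T   F   F   F
  3   T   F   F   F   T   F   F   F   T   T   F   F   T
  4   T   F   F   F   T   F   F   T   T   T   F   T   T

7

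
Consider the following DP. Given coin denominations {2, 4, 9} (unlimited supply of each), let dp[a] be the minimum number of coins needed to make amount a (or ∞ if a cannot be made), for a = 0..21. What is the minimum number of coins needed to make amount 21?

4

 a  0  1  2  3  4  5  6  7  8  9 10 11 12 13 14 15 16 17 18 19 20 21
dp  0  -  1  -  1  -  2  -  2  1  3  2  3  2  4  3  4  3  2  4  3  4
(- denotes ∞ / unreachable)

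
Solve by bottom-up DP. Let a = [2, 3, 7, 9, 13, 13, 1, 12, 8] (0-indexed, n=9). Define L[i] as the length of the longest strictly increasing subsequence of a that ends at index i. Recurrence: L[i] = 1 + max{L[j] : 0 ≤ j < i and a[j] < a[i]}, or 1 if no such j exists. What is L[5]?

   i    0    1    2    3    4    5    6    7    8
a[i]    2    3    7    9   13   13    1   12    8
L[i]    1    2    3    4    5    5    1    5    4

5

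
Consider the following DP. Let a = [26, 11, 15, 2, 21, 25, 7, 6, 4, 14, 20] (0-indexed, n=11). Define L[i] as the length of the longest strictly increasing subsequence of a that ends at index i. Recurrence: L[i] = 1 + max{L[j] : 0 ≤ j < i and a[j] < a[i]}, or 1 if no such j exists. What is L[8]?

2

   i    0    1    2    3    4    5    6    7    8    9   10
a[i]   26   11   15    2   21   25    7    6    4   14   20
L[i]    1    1    2    1    3    4    2    2    2    3    4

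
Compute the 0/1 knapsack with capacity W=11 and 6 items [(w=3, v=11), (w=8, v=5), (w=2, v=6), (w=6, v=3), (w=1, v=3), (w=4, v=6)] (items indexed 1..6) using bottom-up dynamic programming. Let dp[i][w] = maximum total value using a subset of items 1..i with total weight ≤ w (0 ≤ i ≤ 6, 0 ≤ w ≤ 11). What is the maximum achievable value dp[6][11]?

26

i\w   0   1   2   3   4   5   6   7   8   9  10  11
  0   0   0   0   0   0   0   0   0   0   0   0   0
  1   0   0   0  11  11  11  11  11  11  11  11  11
  2   0   0   0  11  11  11  11  11  11  11  11  16
  3   0   0   6  11  11  17  17  17  17  17  17  17
  4   0   0   6  11  11  17  17  17  17  17  17  20
  5   0   3   6  11  14  17  20  20  20  20  20  20
  6   0   3   6  11  14  17  20  20  20  23  26  26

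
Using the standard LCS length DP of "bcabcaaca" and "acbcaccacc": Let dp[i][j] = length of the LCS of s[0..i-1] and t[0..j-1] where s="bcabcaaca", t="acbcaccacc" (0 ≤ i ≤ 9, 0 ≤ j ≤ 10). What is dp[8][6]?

5

   ''  a  c  b  c  a  c  c  a  c  c
''  0  0  0  0  0  0  0  0  0  0  0
 b  0  0  0  1  1  1  1  1  1  1  1
 c  0  0  1  1  2  2  2  2  2  2  2
 a  0  1  1  1  2  3  3  3  3  3  3
 b  0  1  1  2  2  3  3  3  3  3  3
 c  0  1  2  2  3  3  4  4  4  4  4
 a  0  1  2  2  3  4  4  4  5  5  5
 a  0  1  2  2  3  4  4  4  5  5  5
 c  0  1  2  2  3  4  5  5  5  6  6
 a  0  1  2  2  3  4  5  5  6  6  6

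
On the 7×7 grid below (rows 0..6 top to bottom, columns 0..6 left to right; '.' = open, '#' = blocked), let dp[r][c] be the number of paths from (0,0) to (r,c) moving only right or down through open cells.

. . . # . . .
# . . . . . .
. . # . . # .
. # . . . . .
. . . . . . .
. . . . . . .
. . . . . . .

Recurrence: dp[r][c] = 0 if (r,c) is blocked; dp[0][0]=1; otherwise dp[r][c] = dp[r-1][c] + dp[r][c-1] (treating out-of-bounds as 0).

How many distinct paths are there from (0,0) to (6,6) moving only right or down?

82

r\c   0   1   2   3   4   5   6
  0   1   1   1   0   0   0   0
  1   0   1   2   2   2   2   2
  2   0   1   0   2   4   0   2
  3   0   0   0   2   6   6   8
  4   0   0   0   2   8  14  22
  5   0   0   0   2  10  24  46
  6   0   0   0   2  12  36  82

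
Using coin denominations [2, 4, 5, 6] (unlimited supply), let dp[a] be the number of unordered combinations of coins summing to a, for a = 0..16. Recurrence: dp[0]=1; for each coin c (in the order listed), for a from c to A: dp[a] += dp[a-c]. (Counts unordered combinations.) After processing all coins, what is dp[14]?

10

after  coin     0     1     2     3     4     5     6     7     8     9    10    11    12    13    14    15    16
          2     1     0     1     0     1     0     1     0     1     0     1     0     1     0     1     0     1
          4     1     0     1     0     2     0     2     0     3     0     3     0     4     0     4     0     5
          5     1     0     1     0     2     1     2     1     3     2     4     2     5     3     6     4     7
          6     1     0     1     0     2     1     3     1     4     2     6     3     8     4    10     6    13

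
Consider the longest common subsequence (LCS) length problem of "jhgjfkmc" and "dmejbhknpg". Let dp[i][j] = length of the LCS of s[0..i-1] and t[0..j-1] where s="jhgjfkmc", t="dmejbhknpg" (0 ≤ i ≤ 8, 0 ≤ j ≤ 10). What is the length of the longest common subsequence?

3

   ''  d  m  e  j  b  h  k  n  p  g
''  0  0  0  0  0  0  0  0  0  0  0
 j  0  0  0  0  1  1  1  1  1  1  1
 h  0  0  0  0  1  1  2  2  2  2  2
 g  0  0  0  0  1  1  2  2  2  2  3
 j  0  0  0  0  1  1  2  2  2  2  3
 f  0  0  0  0  1  1  2  2  2  2  3
 k  0  0  0  0  1  1  2  3  3  3  3
 m  0  0  1  1  1  1  2  3  3  3  3
 c  0  0  1  1  1  1  2  3  3  3  3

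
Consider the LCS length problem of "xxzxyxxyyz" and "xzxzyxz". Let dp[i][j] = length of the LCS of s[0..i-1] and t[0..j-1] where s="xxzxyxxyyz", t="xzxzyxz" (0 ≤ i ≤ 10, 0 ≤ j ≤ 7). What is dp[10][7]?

6

   ''  x  z  x  z  y  x  z
''  0  0  0  0  0  0  0  0
 x  0  1  1  1  1  1  1  1
 x  0  1  1  2  2  2  2  2
 z  0  1  2  2  3  3  3  3
 x  0  1  2  3  3  3  4  4
 y  0  1  2  3  3  4  4  4
 x  0  1  2  3  3  4  5  5
 x  0  1  2  3  3  4  5  5
 y  0  1  2  3  3  4  5  5
 y  0  1  2  3  3  4  5  5
 z  0  1  2  3  4  4  5  6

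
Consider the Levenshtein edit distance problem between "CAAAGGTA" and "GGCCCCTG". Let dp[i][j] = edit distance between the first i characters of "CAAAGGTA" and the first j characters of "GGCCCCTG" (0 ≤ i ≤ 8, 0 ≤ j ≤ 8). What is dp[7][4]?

6

   ''  G  G  C  C  C  C  T  G
''  0  1  2  3  4  5  6  7  8
 C  1  1  2  2  3  4  5  6  7
 A  2  2  2  3  3  4  5  6  7
 A  3  3  3  3  4  4  5  6  7
 A  4  4  4  4  4  5  5  6  7
 G  5  4  4  5  5  5  6  6  6
 G  6  5  4  5  6  6  6  7  6
 T  7  6  5  5  6  7  7  6  7
 A  8  7  6  6  6  7  8  7  7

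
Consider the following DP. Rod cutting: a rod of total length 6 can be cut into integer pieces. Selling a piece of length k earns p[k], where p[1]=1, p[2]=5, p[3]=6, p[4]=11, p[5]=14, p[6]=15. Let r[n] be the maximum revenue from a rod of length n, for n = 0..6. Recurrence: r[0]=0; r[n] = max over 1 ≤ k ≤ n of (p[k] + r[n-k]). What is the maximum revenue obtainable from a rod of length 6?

16

   n    0    1    2    3    4    5    6
r[n]    0    1    5    6   11   14   16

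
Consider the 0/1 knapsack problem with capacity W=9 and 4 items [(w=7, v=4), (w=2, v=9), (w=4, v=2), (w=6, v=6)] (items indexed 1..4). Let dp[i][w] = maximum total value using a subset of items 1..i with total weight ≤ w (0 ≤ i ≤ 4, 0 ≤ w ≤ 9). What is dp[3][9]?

13

i\w   0   1   2   3   4   5   6   7   8   9
  0   0   0   0   0   0   0   0   0   0   0
  1   0   0   0   0   0   0   0   4   4   4
  2   0   0   9   9   9   9   9   9   9  13
  3   0   0   9   9   9   9  11  11  11  13
  4   0   0   9   9   9   9  11  11  15  15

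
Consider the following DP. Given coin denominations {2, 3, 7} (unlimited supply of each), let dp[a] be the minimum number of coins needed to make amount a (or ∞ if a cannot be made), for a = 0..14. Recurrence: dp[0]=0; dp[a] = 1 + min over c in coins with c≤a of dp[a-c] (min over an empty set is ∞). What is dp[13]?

3

 a  0  1  2  3  4  5  6  7  8  9 10 11 12 13 14
dp  0  -  1  1  2  2  2  1  3  2  2  3  3  3  2
(- denotes ∞ / unreachable)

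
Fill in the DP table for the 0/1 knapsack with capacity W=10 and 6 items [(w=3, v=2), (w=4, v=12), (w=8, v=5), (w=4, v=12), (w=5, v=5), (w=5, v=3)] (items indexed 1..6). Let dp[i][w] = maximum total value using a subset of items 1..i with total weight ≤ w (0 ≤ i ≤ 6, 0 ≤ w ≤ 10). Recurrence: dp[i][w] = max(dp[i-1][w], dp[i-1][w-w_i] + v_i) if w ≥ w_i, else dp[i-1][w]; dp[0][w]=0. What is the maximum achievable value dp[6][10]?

i\w   0   1   2   3   4   5   6   7   8   9  10
  0   0   0   0   0   0   0   0   0   0   0   0
  1   0   0   0   2   2   2   2   2   2   2   2
  2   0   0   0   2  12  12  12  14  14  14  14
  3   0   0   0   2  12  12  12  14  14  14  14
  4   0   0   0   2  12  12  12  14  24  24  24
  5   0   0   0   2  12  12  12  14  24  24  24
  6   0   0   0   2  12  12  12  14  24  24  24

24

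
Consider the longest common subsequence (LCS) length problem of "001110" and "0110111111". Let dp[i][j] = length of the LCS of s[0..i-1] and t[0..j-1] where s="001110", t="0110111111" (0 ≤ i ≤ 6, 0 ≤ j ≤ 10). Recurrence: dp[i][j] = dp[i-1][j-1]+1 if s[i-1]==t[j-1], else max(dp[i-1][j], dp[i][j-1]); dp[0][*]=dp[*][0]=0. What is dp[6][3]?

3

   ''  0  1  1  0  1  1  1  1  1  1
''  0  0  0  0  0  0  0  0  0  0  0
 0  0  1  1  1  1  1  1  1  1  1  1
 0  0  1  1  1  2  2  2  2  2  2  2
 1  0  1  2  2  2  3  3  3  3  3  3
 1  0  1  2  3  3  3  4  4  4  4  4
 1  0  1  2  3  3  4  4  5  5  5  5
 0  0  1  2  3  4  4  4  5  5  5  5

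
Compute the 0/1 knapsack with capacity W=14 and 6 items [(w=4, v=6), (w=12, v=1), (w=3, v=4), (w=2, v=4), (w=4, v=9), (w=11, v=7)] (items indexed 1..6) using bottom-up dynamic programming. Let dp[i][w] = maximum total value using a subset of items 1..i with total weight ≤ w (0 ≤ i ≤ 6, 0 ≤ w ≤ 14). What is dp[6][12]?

19

i\w   0   1   2   3   4   5   6   7   8   9  10  11  12  13  14
  0   0   0   0   0   0   0   0   0   0   0   0   0   0   0   0
  1   0   0   0   0   6   6   6   6   6   6   6   6   6   6   6
  2   0   0   0   0   6   6   6   6   6   6   6   6   6   6   6
  3   0   0   0   4   6   6   6  10  10  10  10  10  10  10  10
  4   0   0   4   4   6   8  10  10  10  14  14  14  14  14  14
  5   0   0   4   4   9   9  13  13  15  17  19  19  19  23  23
  6   0   0   4   4   9   9  13  13  15  17  19  19  19  23  23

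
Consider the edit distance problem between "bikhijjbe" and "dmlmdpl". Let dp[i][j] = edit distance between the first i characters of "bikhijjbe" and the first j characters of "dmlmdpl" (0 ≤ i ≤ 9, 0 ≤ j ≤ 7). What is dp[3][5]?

   ''  d  m  l  m  d  p  l
''  0  1  2  3  4  5  6  7
 b  1  1  2  3  4  5  6  7
 i  2  2  2  3  4  5  6  7
 k  3  3  3  3  4  5  6  7
 h  4  4  4  4  4  5  6  7
 i  5  5  5  5  5  5  6  7
 j  6  6  6  6  6  6  6  7
 j  7  7  7  7  7  7  7  7
 b  8  8  8  8  8  8  8  8
 e  9  9  9  9  9  9  9  9

5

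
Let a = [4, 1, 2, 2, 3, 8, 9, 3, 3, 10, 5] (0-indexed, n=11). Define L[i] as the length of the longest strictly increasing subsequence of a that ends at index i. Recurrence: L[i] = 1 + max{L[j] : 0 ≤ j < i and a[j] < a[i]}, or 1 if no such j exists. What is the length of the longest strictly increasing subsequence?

   i    0    1    2    3    4    5    6    7    8    9   10
a[i]    4    1    2    2    3    8    9    3    3   10    5
L[i]    1    1    2    2    3    4    5    3    3    6    4

6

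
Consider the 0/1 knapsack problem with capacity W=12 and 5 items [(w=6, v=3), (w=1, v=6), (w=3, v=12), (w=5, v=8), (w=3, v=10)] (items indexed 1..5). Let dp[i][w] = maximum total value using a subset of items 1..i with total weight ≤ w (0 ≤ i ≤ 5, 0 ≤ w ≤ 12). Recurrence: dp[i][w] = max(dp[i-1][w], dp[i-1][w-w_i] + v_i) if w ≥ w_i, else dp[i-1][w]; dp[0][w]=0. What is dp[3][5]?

18

i\w   0   1   2   3   4   5   6   7   8   9  10  11  12
  0   0   0   0   0   0   0   0   0   0   0   0   0   0
  1   0   0   0   0   0   0   3   3   3   3   3   3   3
  2   0   6   6   6   6   6   6   9   9   9   9   9   9
  3   0   6   6  12  18  18  18  18  18  18  21  21  21
  4   0   6   6  12  18  18  18  18  20  26  26  26  26
  5   0   6   6  12  18  18  22  28  28  28  28  30  36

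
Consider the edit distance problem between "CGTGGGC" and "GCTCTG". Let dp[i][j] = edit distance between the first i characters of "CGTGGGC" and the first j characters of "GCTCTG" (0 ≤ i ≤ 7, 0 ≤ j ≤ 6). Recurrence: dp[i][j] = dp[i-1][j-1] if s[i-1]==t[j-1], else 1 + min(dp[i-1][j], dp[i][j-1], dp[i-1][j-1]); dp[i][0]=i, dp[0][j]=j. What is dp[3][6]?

4

   ''  G  C  T  C  T  G
''  0  1  2  3  4  5  6
 C  1  1  1  2  3  4  5
 G  2  1  2  2  3  4  4
 T  3  2  2  2  3  3  4
 G  4  3  3  3  3  4  3
 G  5  4  4  4  4  4  4
 G  6  5  5  5  5  5  4
 C  7  6  5  6  5  6  5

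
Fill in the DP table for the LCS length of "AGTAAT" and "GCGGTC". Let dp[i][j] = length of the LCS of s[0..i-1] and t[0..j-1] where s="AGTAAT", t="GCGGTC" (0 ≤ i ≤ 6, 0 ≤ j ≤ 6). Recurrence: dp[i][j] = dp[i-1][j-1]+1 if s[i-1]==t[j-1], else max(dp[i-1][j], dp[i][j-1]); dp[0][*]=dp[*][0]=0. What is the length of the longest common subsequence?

2

   ''  G  C  G  G  T  C
''  0  0  0  0  0  0  0
 A  0  0  0  0  0  0  0
 G  0  1  1  1  1  1  1
 T  0  1  1  1  1  2  2
 A  0  1  1  1  1  2  2
 A  0  1  1  1  1  2  2
 T  0  1  1  1  1  2  2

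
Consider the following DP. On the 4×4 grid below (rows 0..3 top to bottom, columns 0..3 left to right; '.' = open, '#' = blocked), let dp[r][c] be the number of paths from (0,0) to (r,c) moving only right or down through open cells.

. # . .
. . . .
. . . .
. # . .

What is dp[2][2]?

r\c   0   1   2   3
  0   1   0   0   0
  1   1   1   1   1
  2   1   2   3   4
  3   1   0   3   7

3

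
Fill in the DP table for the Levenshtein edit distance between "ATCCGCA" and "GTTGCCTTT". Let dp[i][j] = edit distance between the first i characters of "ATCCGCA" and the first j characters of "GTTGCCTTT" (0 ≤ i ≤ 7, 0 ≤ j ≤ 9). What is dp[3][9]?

7

   ''  G  T  T  G  C  C  T  T  T
''  0  1  2  3  4  5  6  7  8  9
 A  1  1  2  3  4  5  6  7  8  9
 T  2  2  1  2  3  4  5  6  7  8
 C  3  3  2  2  3  3  4  5  6  7
 C  4  4  3  3  3  3  3  4  5  6
 G  5  4  4  4  3  4  4  4  5  6
 C  6  5  5  5  4  3  4  5  5  6
 A  7  6  6  6  5  4  4  5  6  6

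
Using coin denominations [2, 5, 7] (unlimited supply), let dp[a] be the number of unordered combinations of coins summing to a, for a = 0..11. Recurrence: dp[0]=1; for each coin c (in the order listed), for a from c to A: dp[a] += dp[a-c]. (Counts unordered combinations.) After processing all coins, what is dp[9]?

after  coin     0     1     2     3     4     5     6     7     8     9    10    11
          2     1     0     1     0     1     0     1     0     1     0     1     0
          5     1     0     1     0     1     1     1     1     1     1     2     1
          7     1     0     1     0     1     1     1     2     1     2     2     2

2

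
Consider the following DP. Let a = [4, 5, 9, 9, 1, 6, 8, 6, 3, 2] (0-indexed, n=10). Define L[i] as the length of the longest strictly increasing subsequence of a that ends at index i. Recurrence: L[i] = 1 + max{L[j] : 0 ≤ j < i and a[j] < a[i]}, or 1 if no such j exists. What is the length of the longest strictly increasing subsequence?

4

   i    0    1    2    3    4    5    6    7    8    9
a[i]    4    5    9    9    1    6    8    6    3    2
L[i]    1    2    3    3    1    3    4    3    2    2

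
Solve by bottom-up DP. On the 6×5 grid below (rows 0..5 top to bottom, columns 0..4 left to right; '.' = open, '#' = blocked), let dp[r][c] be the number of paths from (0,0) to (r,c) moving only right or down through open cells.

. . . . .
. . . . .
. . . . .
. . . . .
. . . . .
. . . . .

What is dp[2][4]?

15

r\c   0   1   2   3   4
  0   1   1   1   1   1
  1   1   2   3   4   5
  2   1   3   6  10  15
  3   1   4  10  20  35
  4   1   5  15  35  70
  5   1   6  21  56 126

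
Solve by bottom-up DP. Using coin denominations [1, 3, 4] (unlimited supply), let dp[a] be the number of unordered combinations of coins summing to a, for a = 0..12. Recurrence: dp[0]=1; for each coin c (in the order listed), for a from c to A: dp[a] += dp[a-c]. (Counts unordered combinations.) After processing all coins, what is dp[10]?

after  coin     0     1     2     3     4     5     6     7     8     9    10    11    12
          1     1     1     1     1     1     1     1     1     1     1     1     1     1
          3     1     1     1     2     2     2     3     3     3     4     4     4     5
          4     1     1     1     2     3     3     4     5     6     7     8     9    11

8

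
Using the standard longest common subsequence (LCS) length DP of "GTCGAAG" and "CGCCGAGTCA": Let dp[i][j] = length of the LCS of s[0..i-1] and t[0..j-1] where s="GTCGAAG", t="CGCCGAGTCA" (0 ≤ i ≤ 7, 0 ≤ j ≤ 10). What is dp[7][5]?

3

   ''  C  G  C  C  G  A  G  T  C  A
''  0  0  0  0  0  0  0  0  0  0  0
 G  0  0  1  1  1  1  1  1  1  1  1
 T  0  0  1  1  1  1  1  1  2  2  2
 C  0  1  1  2  2  2  2  2  2  3  3
 G  0  1  2  2  2  3  3  3  3  3  3
 A  0  1  2  2  2  3  4  4  4  4  4
 A  0  1  2  2  2  3  4  4  4  4  5
 G  0  1  2  2  2  3  4  5  5  5  5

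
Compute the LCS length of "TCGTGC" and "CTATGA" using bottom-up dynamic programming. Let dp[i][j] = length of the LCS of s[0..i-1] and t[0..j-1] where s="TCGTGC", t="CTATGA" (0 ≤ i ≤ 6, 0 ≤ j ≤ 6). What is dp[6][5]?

3

   ''  C  T  A  T  G  A
''  0  0  0  0  0  0  0
 T  0  0  1  1  1  1  1
 C  0  1  1  1  1  1  1
 G  0  1  1  1  1  2  2
 T  0  1  2  2  2  2  2
 G  0  1  2  2  2  3  3
 C  0  1  2  2  2  3  3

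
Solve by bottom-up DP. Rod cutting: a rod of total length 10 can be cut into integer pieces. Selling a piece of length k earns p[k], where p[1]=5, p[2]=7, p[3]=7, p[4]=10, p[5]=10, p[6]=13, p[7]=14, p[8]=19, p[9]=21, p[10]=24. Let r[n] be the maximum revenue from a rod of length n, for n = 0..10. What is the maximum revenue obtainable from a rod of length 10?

   n    0    1    2    3    4    5    6    7    8    9   10
r[n]    0    5   10   15   20   25   30   35   40   45   50

50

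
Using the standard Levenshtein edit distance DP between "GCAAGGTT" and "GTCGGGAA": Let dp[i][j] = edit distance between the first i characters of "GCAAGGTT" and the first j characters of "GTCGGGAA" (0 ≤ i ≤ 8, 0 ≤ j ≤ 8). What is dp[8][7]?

5

   ''  G  T  C  G  G  G  A  A
''  0  1  2  3  4  5  6  7  8
 G  1  0  1  2  3  4  5  6  7
 C  2  1  1  1  2  3  4  5  6
 A  3  2  2  2  2  3  4  4  5
 A  4  3  3  3  3  3  4  4  4
 G  5  4  4  4  3  3  3  4  5
 G  6  5  5  5  4  3  3  4  5
 T  7  6  5  6  5  4  4  4  5
 T  8  7  6  6  6  5  5  5  5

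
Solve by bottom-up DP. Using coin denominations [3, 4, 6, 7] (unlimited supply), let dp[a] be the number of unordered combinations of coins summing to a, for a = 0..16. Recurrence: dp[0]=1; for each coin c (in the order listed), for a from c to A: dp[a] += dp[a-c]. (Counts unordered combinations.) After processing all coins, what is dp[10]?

after  coin     0     1     2     3     4     5     6     7     8     9    10    11    12    13    14    15    16
          3     1     0     0     1     0     0     1     0     0     1     0     0     1     0     0     1     0
          4     1     0     0     1     1     0     1     1     1     1     1     1     2     1     1     2     2
          6     1     0     0     1     1     0     2     1     1     2     2     1     4     2     2     4     4
          7     1     0     0     1     1     0     2     2     1     2     3     2     4     4     4     5     6

3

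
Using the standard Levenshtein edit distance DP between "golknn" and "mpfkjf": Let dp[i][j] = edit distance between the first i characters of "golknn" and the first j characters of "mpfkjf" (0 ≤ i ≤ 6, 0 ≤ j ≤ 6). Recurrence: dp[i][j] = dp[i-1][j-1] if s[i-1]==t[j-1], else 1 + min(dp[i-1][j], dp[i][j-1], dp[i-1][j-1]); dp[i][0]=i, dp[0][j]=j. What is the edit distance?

   ''  m  p  f  k  j  f
''  0  1  2  3  4  5  6
 g  1  1  2  3  4  5  6
 o  2  2  2  3  4  5  6
 l  3  3  3  3  4  5  6
 k  4  4  4  4  3  4  5
 n  5  5  5  5  4  4  5
 n  6  6  6  6  5  5  5

5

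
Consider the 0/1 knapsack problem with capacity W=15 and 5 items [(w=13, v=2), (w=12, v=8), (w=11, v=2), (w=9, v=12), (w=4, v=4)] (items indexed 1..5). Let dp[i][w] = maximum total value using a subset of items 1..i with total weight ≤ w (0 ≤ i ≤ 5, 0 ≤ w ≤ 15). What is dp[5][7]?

4

i\w   0   1   2   3   4   5   6   7   8   9  10  11  12  13  14  15
  0   0   0   0   0   0   0   0   0   0   0   0   0   0   0   0   0
  1   0   0   0   0   0   0   0   0   0   0   0   0   0   2   2   2
  2   0   0   0   0   0   0   0   0   0   0   0   0   8   8   8   8
  3   0   0   0   0   0   0   0   0   0   0   0   2   8   8   8   8
  4   0   0   0   0   0   0   0   0   0  12  12  12  12  12  12  12
  5   0   0   0   0   4   4   4   4   4  12  12  12  12  16  16  16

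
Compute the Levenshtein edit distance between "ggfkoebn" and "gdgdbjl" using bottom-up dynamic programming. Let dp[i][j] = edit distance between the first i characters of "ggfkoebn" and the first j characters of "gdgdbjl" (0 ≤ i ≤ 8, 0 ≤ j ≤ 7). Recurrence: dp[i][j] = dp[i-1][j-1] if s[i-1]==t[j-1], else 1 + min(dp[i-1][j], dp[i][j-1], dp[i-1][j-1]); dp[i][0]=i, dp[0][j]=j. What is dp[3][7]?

   ''  g  d  g  d  b  j  l
''  0  1  2  3  4  5  6  7
 g  1  0  1  2  3  4  5  6
 g  2  1  1  1  2  3  4  5
 f  3  2  2  2  2  3  4  5
 k  4  3  3  3  3  3  4  5
 o  5  4  4  4  4  4  4  5
 e  6  5  5  5  5  5  5  5
 b  7  6  6  6  6  5  6  6
 n  8  7  7  7  7  6  6  7

5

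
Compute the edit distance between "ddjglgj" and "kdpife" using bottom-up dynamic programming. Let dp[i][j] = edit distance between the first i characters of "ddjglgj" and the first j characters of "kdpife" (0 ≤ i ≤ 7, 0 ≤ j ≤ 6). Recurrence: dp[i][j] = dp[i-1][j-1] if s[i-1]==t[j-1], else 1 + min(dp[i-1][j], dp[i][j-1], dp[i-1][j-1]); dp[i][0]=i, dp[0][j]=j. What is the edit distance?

   ''  k  d  p  i  f  e
''  0  1  2  3  4  5  6
 d  1  1  1  2  3  4  5
 d  2  2  1  2  3  4  5
 j  3  3  2  2  3  4  5
 g  4  4  3  3  3  4  5
 l  5  5  4  4  4  4  5
 g  6  6  5  5  5  5  5
 j  7  7  6  6  6  6  6

6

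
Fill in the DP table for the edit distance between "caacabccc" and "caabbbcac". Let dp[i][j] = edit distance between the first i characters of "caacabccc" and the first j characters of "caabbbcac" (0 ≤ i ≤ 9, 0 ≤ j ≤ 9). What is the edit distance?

   ''  c  a  a  b  b  b  c  a  c
''  0  1  2  3  4  5  6  7  8  9
 c  1  0  1  2  3  4  5  6  7  8
 a  2  1  0  1  2  3  4  5  6  7
 a  3  2  1  0  1  2  3  4  5  6
 c  4  3  2  1  1  2  3  3  4  5
 a  5  4  3  2  2  2  3  4  3  4
 b  6  5  4  3  2  2  2  3  4  4
 c  7  6  5  4  3  3  3  2  3  4
 c  8  7  6  5  4  4  4  3  3  3
 c  9  8  7  6  5  5  5  4  4  3

3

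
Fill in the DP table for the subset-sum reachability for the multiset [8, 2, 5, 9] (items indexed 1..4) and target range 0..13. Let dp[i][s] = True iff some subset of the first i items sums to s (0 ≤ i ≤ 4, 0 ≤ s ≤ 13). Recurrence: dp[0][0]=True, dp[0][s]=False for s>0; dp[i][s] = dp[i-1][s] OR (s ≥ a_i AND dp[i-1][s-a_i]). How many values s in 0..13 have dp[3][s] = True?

7

i\s   0   1   2   3   4   5   6   7   8   9  10  11  12  13
  0   T   F   F   F   F   F   F   F   F   F   F   F   F   F
  1   T   F   F   F   F   F   F   F   T   F   F   F   F   F
  2   T   F   T   F   F   F   F   F   T   F   T   F   F   F
  3   T   F   T   F   F   T   F   T   T   F   T   F   F   T
  4   T   F   T   F   F   T   F   T   T   T   T   T   F   T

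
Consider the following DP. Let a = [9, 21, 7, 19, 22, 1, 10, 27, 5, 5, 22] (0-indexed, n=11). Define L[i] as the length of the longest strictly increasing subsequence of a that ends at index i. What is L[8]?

   i    0    1    2    3    4    5    6    7    8    9   10
a[i]    9   21    7   19   22    1   10   27    5    5   22
L[i]    1    2    1    2    3    1    2    4    2    2    3

2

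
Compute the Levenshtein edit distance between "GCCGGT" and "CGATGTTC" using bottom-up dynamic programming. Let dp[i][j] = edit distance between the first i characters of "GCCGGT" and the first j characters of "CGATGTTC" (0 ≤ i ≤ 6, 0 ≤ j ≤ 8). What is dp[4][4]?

   ''  C  G  A  T  G  T  T  C
''  0  1  2  3  4  5  6  7  8
 G  1  1  1  2  3  4  5  6  7
 C  2  1  2  2  3  4  5  6  6
 C  3  2  2  3  3  4  5  6  6
 G  4  3  2  3  4  3  4  5  6
 G  5  4  3  3  4  4  4  5  6
 T  6  5  4  4  3  4  4  4  5

4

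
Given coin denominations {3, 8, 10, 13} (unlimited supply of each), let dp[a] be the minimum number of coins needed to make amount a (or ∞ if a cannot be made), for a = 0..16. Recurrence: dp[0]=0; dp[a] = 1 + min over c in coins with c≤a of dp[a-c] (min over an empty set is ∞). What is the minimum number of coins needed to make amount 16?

 a  0  1  2  3  4  5  6  7  8  9 10 11 12 13 14 15 16
dp  0  -  -  1  -  -  2  -  1  3  1  2  4  1  3  5  2
(- denotes ∞ / unreachable)

2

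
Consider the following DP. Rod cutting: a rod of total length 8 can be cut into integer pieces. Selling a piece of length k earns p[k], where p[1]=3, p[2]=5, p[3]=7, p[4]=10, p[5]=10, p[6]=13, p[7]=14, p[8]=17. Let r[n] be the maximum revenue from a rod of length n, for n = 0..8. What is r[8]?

   n    0    1    2    3    4    5    6    7    8
r[n]    0    3    6    9   12   15   18   21   24

24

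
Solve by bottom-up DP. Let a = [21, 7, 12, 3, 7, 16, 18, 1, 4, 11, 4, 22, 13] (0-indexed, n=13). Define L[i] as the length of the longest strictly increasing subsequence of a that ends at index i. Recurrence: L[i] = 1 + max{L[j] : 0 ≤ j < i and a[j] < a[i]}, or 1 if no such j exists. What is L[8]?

   i    0    1    2    3    4    5    6    7    8    9   10   11   12
a[i]   21    7   12    3    7   16   18    1    4   11    4   22   13
L[i]    1    1    2    1    2    3    4    1    2    3    2    5    4

2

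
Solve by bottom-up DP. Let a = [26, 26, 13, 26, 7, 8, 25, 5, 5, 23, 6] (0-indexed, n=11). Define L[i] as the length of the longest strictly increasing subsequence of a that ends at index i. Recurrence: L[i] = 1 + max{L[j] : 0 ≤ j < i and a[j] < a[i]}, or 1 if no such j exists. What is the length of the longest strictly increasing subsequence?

   i    0    1    2    3    4    5    6    7    8    9   10
a[i]   26   26   13   26    7    8   25    5    5   23    6
L[i]    1    1    1    2    1    2    3    1    1    3    2

3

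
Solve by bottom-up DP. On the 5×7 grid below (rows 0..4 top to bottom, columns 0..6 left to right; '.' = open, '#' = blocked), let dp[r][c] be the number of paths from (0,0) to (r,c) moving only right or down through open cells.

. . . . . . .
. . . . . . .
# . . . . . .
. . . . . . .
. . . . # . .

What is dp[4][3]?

25

r\c   0   1   2   3   4   5   6
  0   1   1   1   1   1   1   1
  1   1   2   3   4   5   6   7
  2   0   2   5   9  14  20  27
  3   0   2   7  16  30  50  77
  4   0   2   9  25   0  50 127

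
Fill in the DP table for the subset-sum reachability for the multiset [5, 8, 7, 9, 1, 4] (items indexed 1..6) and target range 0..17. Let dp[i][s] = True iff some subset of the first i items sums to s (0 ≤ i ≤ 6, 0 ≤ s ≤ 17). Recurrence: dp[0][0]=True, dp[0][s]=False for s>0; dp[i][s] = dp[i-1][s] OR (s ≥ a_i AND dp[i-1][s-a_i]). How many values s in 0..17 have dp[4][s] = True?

11

i\s   0   1   2   3   4   5   6   7   8   9  10  11  12  13  14  15  16  17
  0   T   F   F   F   F   F   F   F   F   F   F   F   F   F   F   F   F   F
  1   T   F   F   F   F   T   F   F   F   F   F   F   F   F   F   F   F   F
  2   T   F   F   F   F   T   F   F   T   F   F   F   F   T   F   F   F   F
  3   T   F   F   F   F   T   F   T   T   F   F   F   T   T   F   T   F   F
  4   T   F   F   F   F   T   F   T   T   T   F   F   T   T   T   T   T   T
  5   T   T   F   F   F   T   T   T   T   T   T   F   T   T   T   T   T   T
  6   T   T   F   F   T   T   T   T   T   T   T   T   T   T   T   T   T   T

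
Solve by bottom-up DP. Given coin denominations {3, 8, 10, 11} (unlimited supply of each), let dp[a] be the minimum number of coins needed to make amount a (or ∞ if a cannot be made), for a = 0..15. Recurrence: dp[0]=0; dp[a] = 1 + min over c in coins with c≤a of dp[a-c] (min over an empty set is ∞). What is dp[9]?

 a  0  1  2  3  4  5  6  7  8  9 10 11 12 13 14 15
dp  0  -  -  1  -  -  2  -  1  3  1  1  4  2  2  5
(- denotes ∞ / unreachable)

3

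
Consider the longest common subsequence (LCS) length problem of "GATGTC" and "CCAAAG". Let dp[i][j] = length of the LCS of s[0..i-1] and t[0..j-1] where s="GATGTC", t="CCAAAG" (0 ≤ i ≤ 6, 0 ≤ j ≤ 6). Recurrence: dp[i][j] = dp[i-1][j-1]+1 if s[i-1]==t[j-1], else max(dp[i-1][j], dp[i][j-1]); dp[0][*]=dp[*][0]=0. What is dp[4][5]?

   ''  C  C  A  A  A  G
''  0  0  0  0  0  0  0
 G  0  0  0  0  0  0  1
 A  0  0  0  1  1  1  1
 T  0  0  0  1  1  1  1
 G  0  0  0  1  1  1  2
 T  0  0  0  1  1  1  2
 C  0  1  1  1  1  1  2

1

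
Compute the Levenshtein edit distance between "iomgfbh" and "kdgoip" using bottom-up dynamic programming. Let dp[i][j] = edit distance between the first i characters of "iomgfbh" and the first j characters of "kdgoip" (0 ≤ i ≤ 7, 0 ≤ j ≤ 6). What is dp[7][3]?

   ''  k  d  g  o  i  p
''  0  1  2  3  4  5  6
 i  1  1  2  3  4  4  5
 o  2  2  2  3  3  4  5
 m  3  3  3  3  4  4  5
 g  4  4  4  3  4  5  5
 f  5  5  5  4  4  5  6
 b  6  6  6  5  5  5  6
 h  7  7  7  6  6  6  6

6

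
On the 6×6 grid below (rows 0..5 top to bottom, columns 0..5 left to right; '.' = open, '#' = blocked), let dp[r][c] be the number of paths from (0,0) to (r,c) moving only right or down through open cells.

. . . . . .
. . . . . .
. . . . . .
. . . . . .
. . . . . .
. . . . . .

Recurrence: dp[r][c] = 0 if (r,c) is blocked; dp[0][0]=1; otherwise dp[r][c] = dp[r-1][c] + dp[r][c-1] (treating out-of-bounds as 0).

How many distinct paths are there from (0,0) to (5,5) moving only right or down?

252

r\c   0   1   2   3   4   5
  0   1   1   1   1   1   1
  1   1   2   3   4   5   6
  2   1   3   6  10  15  21
  3   1   4  10  20  35  56
  4   1   5  15  35  70 126
  5   1   6  21  56 126 252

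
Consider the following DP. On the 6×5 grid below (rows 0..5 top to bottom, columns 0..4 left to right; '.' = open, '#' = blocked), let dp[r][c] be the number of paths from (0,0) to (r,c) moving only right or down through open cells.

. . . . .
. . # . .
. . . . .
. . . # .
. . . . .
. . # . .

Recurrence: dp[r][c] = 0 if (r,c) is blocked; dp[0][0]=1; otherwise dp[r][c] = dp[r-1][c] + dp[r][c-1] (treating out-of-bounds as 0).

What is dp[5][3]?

12

r\c   0   1   2   3   4
  0   1   1   1   1   1
  1   1   2   0   1   2
  2   1   3   3   4   6
  3   1   4   7   0   6
  4   1   5  12  12  18
  5   1   6   0  12  30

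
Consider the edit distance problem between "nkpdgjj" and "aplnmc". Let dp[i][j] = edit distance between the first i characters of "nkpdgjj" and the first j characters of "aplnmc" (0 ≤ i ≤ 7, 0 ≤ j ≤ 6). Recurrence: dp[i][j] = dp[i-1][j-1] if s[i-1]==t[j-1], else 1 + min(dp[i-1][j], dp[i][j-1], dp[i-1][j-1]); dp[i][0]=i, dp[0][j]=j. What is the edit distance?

6

   ''  a  p  l  n  m  c
''  0  1  2  3  4  5  6
 n  1  1  2  3  3  4  5
 k  2  2  2  3  4  4  5
 p  3  3  2  3  4  5  5
 d  4  4  3  3  4  5  6
 g  5  5  4  4  4  5  6
 j  6  6  5  5  5  5  6
 j  7  7  6  6  6  6  6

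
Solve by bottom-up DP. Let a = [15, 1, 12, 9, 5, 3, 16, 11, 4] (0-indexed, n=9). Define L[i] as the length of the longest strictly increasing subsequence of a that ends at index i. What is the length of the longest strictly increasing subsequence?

   i    0    1    2    3    4    5    6    7    8
a[i]   15    1   12    9    5    3   16   11    4
L[i]    1    1    2    2    2    2    3    3    3

3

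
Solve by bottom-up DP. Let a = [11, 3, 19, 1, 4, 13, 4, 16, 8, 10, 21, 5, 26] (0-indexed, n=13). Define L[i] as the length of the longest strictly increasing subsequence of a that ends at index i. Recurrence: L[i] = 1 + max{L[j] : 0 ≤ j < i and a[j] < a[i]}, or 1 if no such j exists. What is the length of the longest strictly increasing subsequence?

   i    0    1    2    3    4    5    6    7    8    9   10   11   12
a[i]   11    3   19    1    4   13    4   16    8   10   21    5   26
L[i]    1    1    2    1    2    3    2    4    3    4    5    3    6

6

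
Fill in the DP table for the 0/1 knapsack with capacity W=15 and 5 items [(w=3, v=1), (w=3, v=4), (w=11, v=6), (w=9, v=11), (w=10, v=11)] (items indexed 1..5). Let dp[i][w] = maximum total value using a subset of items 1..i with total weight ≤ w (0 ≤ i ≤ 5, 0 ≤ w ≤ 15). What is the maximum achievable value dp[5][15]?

i\w   0   1   2   3   4   5   6   7   8   9  10  11  12  13  14  15
  0   0   0   0   0   0   0   0   0   0   0   0   0   0   0   0   0
  1   0   0   0   1   1   1   1   1   1   1   1   1   1   1   1   1
  2   0   0   0   4   4   4   5   5   5   5   5   5   5   5   5   5
  3   0   0   0   4   4   4   5   5   5   5   5   6   6   6  10  10
  4   0   0   0   4   4   4   5   5   5  11  11  11  15  15  15  16
  5   0   0   0   4   4   4   5   5   5  11  11  11  15  15  15  16

16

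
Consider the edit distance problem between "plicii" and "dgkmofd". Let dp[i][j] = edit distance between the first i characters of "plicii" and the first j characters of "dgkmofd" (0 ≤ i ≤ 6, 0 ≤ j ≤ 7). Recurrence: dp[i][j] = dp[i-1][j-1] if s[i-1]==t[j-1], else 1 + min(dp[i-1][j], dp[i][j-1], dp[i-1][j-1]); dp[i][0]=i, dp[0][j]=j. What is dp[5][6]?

   ''  d  g  k  m  o  f  d
''  0  1  2  3  4  5  6  7
 p  1  1  2  3  4  5  6  7
 l  2  2  2  3  4  5  6  7
 i  3  3  3  3  4  5  6  7
 c  4  4  4  4  4  5  6  7
 i  5  5  5  5  5  5  6  7
 i  6  6  6  6  6  6  6  7

6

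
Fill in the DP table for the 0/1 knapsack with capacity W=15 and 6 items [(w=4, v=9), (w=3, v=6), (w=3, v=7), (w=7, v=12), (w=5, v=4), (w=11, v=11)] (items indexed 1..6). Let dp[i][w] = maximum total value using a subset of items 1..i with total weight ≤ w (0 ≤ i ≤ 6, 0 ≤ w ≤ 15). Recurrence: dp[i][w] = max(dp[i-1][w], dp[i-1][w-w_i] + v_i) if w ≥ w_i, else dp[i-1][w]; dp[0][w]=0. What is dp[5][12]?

22

i\w   0   1   2   3   4   5   6   7   8   9  10  11  12  13  14  15
  0   0   0   0   0   0   0   0   0   0   0   0   0   0   0   0   0
  1   0   0   0   0   9   9   9   9   9   9   9   9   9   9   9   9
  2   0   0   0   6   9   9   9  15  15  15  15  15  15  15  15  15
  3   0   0   0   7   9   9  13  16  16  16  22  22  22  22  22  22
  4   0   0   0   7   9   9  13  16  16  16  22  22  22  25  28  28
  5   0   0   0   7   9   9  13  16  16  16  22  22  22  25  28  28
  6   0   0   0   7   9   9  13  16  16  16  22  22  22  25  28  28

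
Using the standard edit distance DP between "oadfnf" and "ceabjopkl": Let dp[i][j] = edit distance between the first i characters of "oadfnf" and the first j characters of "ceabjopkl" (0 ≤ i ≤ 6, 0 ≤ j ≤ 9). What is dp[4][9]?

   ''  c  e  a  b  j  o  p  k  l
''  0  1  2  3  4  5  6  7  8  9
 o  1  1  2  3  4  5  5  6  7  8
 a  2  2  2  2  3  4  5  6  7  8
 d  3  3  3  3  3  4  5  6  7  8
 f  4  4  4  4  4  4  5  6  7  8
 n  5  5  5  5  5  5  5  6  7  8
 f  6  6  6  6  6  6  6  6  7  8

8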